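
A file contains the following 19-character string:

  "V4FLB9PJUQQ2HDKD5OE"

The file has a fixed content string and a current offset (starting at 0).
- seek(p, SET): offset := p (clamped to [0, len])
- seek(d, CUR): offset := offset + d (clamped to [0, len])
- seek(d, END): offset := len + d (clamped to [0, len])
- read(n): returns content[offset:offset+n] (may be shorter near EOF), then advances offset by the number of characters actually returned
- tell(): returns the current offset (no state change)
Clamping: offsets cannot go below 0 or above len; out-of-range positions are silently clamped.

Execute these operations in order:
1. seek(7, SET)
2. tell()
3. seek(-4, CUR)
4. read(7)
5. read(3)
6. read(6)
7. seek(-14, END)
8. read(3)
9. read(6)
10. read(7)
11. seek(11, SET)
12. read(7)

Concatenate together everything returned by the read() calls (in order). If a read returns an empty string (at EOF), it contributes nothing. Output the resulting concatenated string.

Answer: LB9PJUQQ2HDKD5OE9PJUQQ2HDKD5OE2HDKD5O

Derivation:
After 1 (seek(7, SET)): offset=7
After 2 (tell()): offset=7
After 3 (seek(-4, CUR)): offset=3
After 4 (read(7)): returned 'LB9PJUQ', offset=10
After 5 (read(3)): returned 'Q2H', offset=13
After 6 (read(6)): returned 'DKD5OE', offset=19
After 7 (seek(-14, END)): offset=5
After 8 (read(3)): returned '9PJ', offset=8
After 9 (read(6)): returned 'UQQ2HD', offset=14
After 10 (read(7)): returned 'KD5OE', offset=19
After 11 (seek(11, SET)): offset=11
After 12 (read(7)): returned '2HDKD5O', offset=18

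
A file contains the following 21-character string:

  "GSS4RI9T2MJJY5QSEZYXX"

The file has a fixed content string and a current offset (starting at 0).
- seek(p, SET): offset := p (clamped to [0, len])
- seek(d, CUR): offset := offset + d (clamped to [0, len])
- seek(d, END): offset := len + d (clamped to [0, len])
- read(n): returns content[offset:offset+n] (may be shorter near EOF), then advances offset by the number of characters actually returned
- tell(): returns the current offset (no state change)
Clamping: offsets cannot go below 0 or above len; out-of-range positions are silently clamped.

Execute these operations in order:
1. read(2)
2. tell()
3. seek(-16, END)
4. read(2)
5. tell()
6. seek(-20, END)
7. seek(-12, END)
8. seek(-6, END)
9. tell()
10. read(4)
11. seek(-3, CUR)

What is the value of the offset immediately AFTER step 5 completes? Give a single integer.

After 1 (read(2)): returned 'GS', offset=2
After 2 (tell()): offset=2
After 3 (seek(-16, END)): offset=5
After 4 (read(2)): returned 'I9', offset=7
After 5 (tell()): offset=7

Answer: 7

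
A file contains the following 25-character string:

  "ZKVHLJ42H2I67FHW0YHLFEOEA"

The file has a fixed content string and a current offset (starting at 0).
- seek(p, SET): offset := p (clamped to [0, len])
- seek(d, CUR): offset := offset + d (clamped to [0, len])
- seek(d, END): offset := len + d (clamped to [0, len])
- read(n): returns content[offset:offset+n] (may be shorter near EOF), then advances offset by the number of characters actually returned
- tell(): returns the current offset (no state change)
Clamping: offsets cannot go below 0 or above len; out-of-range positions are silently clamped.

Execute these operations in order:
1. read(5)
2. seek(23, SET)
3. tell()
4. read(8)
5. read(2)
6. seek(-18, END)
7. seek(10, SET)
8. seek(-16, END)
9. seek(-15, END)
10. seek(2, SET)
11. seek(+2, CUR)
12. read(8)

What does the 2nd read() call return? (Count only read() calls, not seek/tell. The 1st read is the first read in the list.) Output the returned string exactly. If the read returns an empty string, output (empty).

Answer: EA

Derivation:
After 1 (read(5)): returned 'ZKVHL', offset=5
After 2 (seek(23, SET)): offset=23
After 3 (tell()): offset=23
After 4 (read(8)): returned 'EA', offset=25
After 5 (read(2)): returned '', offset=25
After 6 (seek(-18, END)): offset=7
After 7 (seek(10, SET)): offset=10
After 8 (seek(-16, END)): offset=9
After 9 (seek(-15, END)): offset=10
After 10 (seek(2, SET)): offset=2
After 11 (seek(+2, CUR)): offset=4
After 12 (read(8)): returned 'LJ42H2I6', offset=12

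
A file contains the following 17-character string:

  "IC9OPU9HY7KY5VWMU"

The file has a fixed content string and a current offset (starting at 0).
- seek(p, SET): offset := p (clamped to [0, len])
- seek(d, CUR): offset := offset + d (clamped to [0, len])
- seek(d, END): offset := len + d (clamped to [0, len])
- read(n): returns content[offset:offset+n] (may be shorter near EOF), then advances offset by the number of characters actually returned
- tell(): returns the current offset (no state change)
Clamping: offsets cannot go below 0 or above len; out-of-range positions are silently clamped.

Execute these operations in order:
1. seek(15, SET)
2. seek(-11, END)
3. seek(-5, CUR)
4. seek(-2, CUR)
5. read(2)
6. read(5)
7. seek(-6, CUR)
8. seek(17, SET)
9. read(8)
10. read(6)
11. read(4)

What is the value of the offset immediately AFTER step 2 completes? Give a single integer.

Answer: 6

Derivation:
After 1 (seek(15, SET)): offset=15
After 2 (seek(-11, END)): offset=6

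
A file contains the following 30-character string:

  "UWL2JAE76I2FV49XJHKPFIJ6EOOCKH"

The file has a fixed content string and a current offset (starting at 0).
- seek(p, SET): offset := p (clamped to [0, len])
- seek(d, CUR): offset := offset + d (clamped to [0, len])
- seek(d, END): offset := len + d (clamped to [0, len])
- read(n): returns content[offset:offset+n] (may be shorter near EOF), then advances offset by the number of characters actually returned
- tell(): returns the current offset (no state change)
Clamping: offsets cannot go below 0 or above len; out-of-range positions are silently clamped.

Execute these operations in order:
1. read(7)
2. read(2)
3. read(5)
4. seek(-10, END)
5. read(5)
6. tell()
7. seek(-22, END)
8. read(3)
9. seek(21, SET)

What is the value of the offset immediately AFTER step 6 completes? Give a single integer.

Answer: 25

Derivation:
After 1 (read(7)): returned 'UWL2JAE', offset=7
After 2 (read(2)): returned '76', offset=9
After 3 (read(5)): returned 'I2FV4', offset=14
After 4 (seek(-10, END)): offset=20
After 5 (read(5)): returned 'FIJ6E', offset=25
After 6 (tell()): offset=25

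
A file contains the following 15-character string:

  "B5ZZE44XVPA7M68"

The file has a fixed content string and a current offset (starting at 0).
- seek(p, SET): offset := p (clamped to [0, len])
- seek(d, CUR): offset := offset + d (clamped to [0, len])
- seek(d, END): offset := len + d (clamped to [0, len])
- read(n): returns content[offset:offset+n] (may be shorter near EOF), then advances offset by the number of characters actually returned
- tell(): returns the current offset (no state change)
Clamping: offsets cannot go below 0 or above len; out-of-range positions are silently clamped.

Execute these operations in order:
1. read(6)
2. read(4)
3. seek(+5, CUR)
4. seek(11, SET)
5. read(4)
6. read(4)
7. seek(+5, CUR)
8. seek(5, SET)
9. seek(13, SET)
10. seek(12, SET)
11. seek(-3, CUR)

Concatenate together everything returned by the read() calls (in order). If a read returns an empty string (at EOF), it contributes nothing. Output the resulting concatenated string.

Answer: B5ZZE44XVP7M68

Derivation:
After 1 (read(6)): returned 'B5ZZE4', offset=6
After 2 (read(4)): returned '4XVP', offset=10
After 3 (seek(+5, CUR)): offset=15
After 4 (seek(11, SET)): offset=11
After 5 (read(4)): returned '7M68', offset=15
After 6 (read(4)): returned '', offset=15
After 7 (seek(+5, CUR)): offset=15
After 8 (seek(5, SET)): offset=5
After 9 (seek(13, SET)): offset=13
After 10 (seek(12, SET)): offset=12
After 11 (seek(-3, CUR)): offset=9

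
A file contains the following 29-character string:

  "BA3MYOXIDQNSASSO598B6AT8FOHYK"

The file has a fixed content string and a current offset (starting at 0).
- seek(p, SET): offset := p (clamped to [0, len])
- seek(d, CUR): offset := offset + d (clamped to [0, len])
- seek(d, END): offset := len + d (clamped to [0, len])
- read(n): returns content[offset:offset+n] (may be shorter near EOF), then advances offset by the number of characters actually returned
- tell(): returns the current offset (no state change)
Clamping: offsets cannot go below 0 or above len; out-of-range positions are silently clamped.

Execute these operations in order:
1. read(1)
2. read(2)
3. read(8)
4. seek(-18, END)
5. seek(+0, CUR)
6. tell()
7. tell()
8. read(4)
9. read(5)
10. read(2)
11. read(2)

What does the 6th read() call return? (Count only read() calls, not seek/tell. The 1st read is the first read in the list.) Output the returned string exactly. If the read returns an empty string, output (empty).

Answer: 6A

Derivation:
After 1 (read(1)): returned 'B', offset=1
After 2 (read(2)): returned 'A3', offset=3
After 3 (read(8)): returned 'MYOXIDQN', offset=11
After 4 (seek(-18, END)): offset=11
After 5 (seek(+0, CUR)): offset=11
After 6 (tell()): offset=11
After 7 (tell()): offset=11
After 8 (read(4)): returned 'SASS', offset=15
After 9 (read(5)): returned 'O598B', offset=20
After 10 (read(2)): returned '6A', offset=22
After 11 (read(2)): returned 'T8', offset=24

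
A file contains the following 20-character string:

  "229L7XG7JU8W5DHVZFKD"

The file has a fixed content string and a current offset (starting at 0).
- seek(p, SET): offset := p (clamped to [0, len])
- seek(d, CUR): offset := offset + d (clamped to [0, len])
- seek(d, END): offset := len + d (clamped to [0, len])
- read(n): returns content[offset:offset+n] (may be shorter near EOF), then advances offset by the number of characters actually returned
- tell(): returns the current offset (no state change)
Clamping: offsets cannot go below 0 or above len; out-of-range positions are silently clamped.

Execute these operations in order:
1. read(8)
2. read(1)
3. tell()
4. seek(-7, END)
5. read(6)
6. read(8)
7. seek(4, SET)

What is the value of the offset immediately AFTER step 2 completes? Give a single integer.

Answer: 9

Derivation:
After 1 (read(8)): returned '229L7XG7', offset=8
After 2 (read(1)): returned 'J', offset=9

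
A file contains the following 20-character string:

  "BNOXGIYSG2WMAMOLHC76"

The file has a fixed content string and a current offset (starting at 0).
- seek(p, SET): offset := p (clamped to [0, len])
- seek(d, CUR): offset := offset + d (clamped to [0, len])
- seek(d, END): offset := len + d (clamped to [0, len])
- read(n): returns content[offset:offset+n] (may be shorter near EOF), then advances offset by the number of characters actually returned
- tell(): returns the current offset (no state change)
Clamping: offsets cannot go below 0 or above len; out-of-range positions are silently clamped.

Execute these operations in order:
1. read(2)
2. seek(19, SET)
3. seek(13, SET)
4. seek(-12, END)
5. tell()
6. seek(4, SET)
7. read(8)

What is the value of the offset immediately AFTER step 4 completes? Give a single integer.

After 1 (read(2)): returned 'BN', offset=2
After 2 (seek(19, SET)): offset=19
After 3 (seek(13, SET)): offset=13
After 4 (seek(-12, END)): offset=8

Answer: 8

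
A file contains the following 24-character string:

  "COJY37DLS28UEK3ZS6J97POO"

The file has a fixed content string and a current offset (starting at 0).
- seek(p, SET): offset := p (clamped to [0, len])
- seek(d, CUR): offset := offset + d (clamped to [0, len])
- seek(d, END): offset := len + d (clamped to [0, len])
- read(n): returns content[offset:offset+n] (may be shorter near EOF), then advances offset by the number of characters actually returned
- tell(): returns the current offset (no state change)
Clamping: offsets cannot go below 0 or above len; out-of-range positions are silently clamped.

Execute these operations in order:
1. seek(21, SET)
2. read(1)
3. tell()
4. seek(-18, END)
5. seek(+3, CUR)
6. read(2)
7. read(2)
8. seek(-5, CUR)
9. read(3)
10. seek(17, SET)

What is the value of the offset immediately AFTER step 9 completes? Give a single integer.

Answer: 11

Derivation:
After 1 (seek(21, SET)): offset=21
After 2 (read(1)): returned 'P', offset=22
After 3 (tell()): offset=22
After 4 (seek(-18, END)): offset=6
After 5 (seek(+3, CUR)): offset=9
After 6 (read(2)): returned '28', offset=11
After 7 (read(2)): returned 'UE', offset=13
After 8 (seek(-5, CUR)): offset=8
After 9 (read(3)): returned 'S28', offset=11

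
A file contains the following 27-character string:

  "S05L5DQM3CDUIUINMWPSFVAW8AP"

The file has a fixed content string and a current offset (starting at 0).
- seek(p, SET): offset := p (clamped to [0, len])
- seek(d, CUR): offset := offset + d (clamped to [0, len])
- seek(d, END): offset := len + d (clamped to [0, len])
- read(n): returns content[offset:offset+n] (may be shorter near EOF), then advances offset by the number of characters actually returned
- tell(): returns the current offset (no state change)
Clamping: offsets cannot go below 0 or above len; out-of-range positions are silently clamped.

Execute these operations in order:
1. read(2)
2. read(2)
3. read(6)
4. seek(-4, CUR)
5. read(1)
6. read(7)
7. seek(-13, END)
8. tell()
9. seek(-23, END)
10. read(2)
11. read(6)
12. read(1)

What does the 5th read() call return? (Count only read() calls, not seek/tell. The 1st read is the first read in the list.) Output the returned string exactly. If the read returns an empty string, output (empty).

Answer: M3CDUIU

Derivation:
After 1 (read(2)): returned 'S0', offset=2
After 2 (read(2)): returned '5L', offset=4
After 3 (read(6)): returned '5DQM3C', offset=10
After 4 (seek(-4, CUR)): offset=6
After 5 (read(1)): returned 'Q', offset=7
After 6 (read(7)): returned 'M3CDUIU', offset=14
After 7 (seek(-13, END)): offset=14
After 8 (tell()): offset=14
After 9 (seek(-23, END)): offset=4
After 10 (read(2)): returned '5D', offset=6
After 11 (read(6)): returned 'QM3CDU', offset=12
After 12 (read(1)): returned 'I', offset=13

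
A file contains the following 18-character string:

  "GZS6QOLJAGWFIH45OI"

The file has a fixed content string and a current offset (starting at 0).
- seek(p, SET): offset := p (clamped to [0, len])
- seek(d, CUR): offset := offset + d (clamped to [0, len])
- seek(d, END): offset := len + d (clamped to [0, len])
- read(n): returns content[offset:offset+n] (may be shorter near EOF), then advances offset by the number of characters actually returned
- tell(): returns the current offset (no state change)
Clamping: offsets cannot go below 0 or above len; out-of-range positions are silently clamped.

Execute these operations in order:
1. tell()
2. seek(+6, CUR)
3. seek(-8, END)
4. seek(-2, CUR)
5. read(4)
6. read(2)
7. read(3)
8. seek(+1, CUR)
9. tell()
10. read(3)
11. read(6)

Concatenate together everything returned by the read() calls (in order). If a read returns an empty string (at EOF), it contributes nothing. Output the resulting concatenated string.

Answer: AGWFIH45O

Derivation:
After 1 (tell()): offset=0
After 2 (seek(+6, CUR)): offset=6
After 3 (seek(-8, END)): offset=10
After 4 (seek(-2, CUR)): offset=8
After 5 (read(4)): returned 'AGWF', offset=12
After 6 (read(2)): returned 'IH', offset=14
After 7 (read(3)): returned '45O', offset=17
After 8 (seek(+1, CUR)): offset=18
After 9 (tell()): offset=18
After 10 (read(3)): returned '', offset=18
After 11 (read(6)): returned '', offset=18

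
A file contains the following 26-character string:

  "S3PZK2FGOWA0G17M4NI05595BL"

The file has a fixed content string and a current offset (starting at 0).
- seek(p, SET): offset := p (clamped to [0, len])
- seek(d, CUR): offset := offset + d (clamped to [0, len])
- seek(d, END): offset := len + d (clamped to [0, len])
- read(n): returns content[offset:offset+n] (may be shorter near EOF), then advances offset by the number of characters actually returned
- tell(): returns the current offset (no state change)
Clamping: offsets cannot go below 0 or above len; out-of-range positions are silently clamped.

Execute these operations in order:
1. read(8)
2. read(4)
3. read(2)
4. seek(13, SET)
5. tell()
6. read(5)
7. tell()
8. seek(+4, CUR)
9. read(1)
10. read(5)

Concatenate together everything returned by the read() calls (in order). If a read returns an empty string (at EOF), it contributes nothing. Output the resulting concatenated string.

Answer: S3PZK2FGOWA0G117M4N95BL

Derivation:
After 1 (read(8)): returned 'S3PZK2FG', offset=8
After 2 (read(4)): returned 'OWA0', offset=12
After 3 (read(2)): returned 'G1', offset=14
After 4 (seek(13, SET)): offset=13
After 5 (tell()): offset=13
After 6 (read(5)): returned '17M4N', offset=18
After 7 (tell()): offset=18
After 8 (seek(+4, CUR)): offset=22
After 9 (read(1)): returned '9', offset=23
After 10 (read(5)): returned '5BL', offset=26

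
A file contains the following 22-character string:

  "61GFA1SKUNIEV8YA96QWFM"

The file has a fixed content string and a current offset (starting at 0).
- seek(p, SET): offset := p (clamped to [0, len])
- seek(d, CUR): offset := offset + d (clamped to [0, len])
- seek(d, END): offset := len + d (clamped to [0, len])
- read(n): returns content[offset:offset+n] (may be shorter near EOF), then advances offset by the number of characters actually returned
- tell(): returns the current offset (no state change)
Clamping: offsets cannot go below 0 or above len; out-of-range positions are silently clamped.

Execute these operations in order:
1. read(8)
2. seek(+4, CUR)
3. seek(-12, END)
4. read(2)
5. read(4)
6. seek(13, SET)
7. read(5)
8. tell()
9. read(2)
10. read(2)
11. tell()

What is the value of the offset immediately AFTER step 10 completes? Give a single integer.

After 1 (read(8)): returned '61GFA1SK', offset=8
After 2 (seek(+4, CUR)): offset=12
After 3 (seek(-12, END)): offset=10
After 4 (read(2)): returned 'IE', offset=12
After 5 (read(4)): returned 'V8YA', offset=16
After 6 (seek(13, SET)): offset=13
After 7 (read(5)): returned '8YA96', offset=18
After 8 (tell()): offset=18
After 9 (read(2)): returned 'QW', offset=20
After 10 (read(2)): returned 'FM', offset=22

Answer: 22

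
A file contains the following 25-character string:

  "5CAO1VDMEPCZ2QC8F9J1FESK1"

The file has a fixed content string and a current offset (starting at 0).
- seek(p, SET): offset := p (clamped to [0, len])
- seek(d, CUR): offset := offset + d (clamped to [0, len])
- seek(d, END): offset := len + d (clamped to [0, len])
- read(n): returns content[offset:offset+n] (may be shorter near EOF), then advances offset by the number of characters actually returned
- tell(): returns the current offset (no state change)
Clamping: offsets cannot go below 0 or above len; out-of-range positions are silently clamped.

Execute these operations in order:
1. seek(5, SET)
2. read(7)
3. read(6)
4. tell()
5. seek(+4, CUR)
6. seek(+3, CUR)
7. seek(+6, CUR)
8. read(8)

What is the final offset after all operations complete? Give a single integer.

After 1 (seek(5, SET)): offset=5
After 2 (read(7)): returned 'VDMEPCZ', offset=12
After 3 (read(6)): returned '2QC8F9', offset=18
After 4 (tell()): offset=18
After 5 (seek(+4, CUR)): offset=22
After 6 (seek(+3, CUR)): offset=25
After 7 (seek(+6, CUR)): offset=25
After 8 (read(8)): returned '', offset=25

Answer: 25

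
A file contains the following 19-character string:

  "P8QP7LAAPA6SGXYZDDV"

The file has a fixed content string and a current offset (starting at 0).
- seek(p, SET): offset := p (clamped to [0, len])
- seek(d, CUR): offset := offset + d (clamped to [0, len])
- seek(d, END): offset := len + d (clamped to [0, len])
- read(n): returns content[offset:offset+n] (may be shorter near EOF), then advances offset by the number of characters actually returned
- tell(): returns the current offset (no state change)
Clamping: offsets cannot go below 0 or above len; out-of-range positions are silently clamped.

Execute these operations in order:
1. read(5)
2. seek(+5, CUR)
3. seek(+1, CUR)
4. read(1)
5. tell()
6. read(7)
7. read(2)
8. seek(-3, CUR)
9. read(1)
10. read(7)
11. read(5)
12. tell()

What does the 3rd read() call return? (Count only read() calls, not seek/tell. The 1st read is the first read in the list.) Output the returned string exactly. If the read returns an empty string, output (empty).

Answer: GXYZDDV

Derivation:
After 1 (read(5)): returned 'P8QP7', offset=5
After 2 (seek(+5, CUR)): offset=10
After 3 (seek(+1, CUR)): offset=11
After 4 (read(1)): returned 'S', offset=12
After 5 (tell()): offset=12
After 6 (read(7)): returned 'GXYZDDV', offset=19
After 7 (read(2)): returned '', offset=19
After 8 (seek(-3, CUR)): offset=16
After 9 (read(1)): returned 'D', offset=17
After 10 (read(7)): returned 'DV', offset=19
After 11 (read(5)): returned '', offset=19
After 12 (tell()): offset=19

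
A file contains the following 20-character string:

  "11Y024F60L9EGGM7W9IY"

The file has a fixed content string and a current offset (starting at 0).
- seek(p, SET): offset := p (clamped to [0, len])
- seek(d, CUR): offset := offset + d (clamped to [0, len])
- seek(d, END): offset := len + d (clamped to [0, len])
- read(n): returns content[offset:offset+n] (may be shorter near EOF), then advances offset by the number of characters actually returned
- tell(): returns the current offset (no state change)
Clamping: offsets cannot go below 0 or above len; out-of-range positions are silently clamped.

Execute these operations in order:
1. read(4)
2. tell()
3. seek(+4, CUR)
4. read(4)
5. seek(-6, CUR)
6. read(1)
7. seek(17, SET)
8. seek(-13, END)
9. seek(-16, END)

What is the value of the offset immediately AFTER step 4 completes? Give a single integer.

After 1 (read(4)): returned '11Y0', offset=4
After 2 (tell()): offset=4
After 3 (seek(+4, CUR)): offset=8
After 4 (read(4)): returned '0L9E', offset=12

Answer: 12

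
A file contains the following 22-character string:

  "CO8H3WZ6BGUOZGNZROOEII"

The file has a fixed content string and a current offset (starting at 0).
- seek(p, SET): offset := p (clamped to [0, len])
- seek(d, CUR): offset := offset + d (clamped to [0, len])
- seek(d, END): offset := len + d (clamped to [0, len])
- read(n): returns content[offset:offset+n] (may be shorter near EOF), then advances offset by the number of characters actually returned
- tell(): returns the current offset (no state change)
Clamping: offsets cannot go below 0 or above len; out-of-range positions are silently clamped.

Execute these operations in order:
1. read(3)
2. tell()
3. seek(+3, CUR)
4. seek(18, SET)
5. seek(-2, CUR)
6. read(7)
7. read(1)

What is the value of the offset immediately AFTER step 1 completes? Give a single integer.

After 1 (read(3)): returned 'CO8', offset=3

Answer: 3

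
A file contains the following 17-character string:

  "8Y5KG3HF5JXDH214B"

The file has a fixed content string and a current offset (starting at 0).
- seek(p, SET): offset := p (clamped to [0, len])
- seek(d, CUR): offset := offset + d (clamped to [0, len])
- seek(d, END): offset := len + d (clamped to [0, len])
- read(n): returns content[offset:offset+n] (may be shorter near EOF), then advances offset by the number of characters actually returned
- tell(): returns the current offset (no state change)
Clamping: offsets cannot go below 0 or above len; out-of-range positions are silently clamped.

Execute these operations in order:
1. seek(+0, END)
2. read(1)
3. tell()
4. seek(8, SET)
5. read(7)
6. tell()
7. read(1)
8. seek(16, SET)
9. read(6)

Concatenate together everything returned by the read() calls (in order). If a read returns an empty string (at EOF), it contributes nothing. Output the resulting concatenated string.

After 1 (seek(+0, END)): offset=17
After 2 (read(1)): returned '', offset=17
After 3 (tell()): offset=17
After 4 (seek(8, SET)): offset=8
After 5 (read(7)): returned '5JXDH21', offset=15
After 6 (tell()): offset=15
After 7 (read(1)): returned '4', offset=16
After 8 (seek(16, SET)): offset=16
After 9 (read(6)): returned 'B', offset=17

Answer: 5JXDH214B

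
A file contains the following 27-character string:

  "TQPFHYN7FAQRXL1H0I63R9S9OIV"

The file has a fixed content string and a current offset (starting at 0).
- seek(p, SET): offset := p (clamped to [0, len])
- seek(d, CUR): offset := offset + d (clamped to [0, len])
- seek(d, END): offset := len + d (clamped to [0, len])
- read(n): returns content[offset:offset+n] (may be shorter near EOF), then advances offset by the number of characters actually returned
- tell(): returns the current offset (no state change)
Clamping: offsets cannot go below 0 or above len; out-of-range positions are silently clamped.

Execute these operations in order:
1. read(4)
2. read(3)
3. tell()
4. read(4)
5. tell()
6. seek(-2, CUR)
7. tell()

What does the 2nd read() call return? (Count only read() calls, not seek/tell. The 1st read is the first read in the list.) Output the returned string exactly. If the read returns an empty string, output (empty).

Answer: HYN

Derivation:
After 1 (read(4)): returned 'TQPF', offset=4
After 2 (read(3)): returned 'HYN', offset=7
After 3 (tell()): offset=7
After 4 (read(4)): returned '7FAQ', offset=11
After 5 (tell()): offset=11
After 6 (seek(-2, CUR)): offset=9
After 7 (tell()): offset=9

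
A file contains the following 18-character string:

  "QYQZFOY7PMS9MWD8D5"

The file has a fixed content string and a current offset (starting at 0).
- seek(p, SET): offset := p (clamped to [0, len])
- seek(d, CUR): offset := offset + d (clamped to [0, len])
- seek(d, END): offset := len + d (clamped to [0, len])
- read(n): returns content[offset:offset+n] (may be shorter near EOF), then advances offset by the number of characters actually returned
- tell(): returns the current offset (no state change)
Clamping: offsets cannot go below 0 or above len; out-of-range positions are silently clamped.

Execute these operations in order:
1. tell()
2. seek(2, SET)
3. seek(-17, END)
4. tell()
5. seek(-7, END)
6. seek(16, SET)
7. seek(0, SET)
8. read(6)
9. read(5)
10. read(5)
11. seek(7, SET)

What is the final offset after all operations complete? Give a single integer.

Answer: 7

Derivation:
After 1 (tell()): offset=0
After 2 (seek(2, SET)): offset=2
After 3 (seek(-17, END)): offset=1
After 4 (tell()): offset=1
After 5 (seek(-7, END)): offset=11
After 6 (seek(16, SET)): offset=16
After 7 (seek(0, SET)): offset=0
After 8 (read(6)): returned 'QYQZFO', offset=6
After 9 (read(5)): returned 'Y7PMS', offset=11
After 10 (read(5)): returned '9MWD8', offset=16
After 11 (seek(7, SET)): offset=7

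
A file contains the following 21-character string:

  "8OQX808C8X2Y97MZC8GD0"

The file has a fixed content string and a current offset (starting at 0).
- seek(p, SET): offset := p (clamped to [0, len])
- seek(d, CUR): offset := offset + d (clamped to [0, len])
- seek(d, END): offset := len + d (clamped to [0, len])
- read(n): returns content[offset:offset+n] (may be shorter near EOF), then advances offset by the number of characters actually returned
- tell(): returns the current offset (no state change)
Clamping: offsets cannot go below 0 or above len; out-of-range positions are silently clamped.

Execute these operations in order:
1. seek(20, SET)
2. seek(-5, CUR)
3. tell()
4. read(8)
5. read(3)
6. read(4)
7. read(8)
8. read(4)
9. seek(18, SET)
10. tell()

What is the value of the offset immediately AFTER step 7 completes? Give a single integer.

After 1 (seek(20, SET)): offset=20
After 2 (seek(-5, CUR)): offset=15
After 3 (tell()): offset=15
After 4 (read(8)): returned 'ZC8GD0', offset=21
After 5 (read(3)): returned '', offset=21
After 6 (read(4)): returned '', offset=21
After 7 (read(8)): returned '', offset=21

Answer: 21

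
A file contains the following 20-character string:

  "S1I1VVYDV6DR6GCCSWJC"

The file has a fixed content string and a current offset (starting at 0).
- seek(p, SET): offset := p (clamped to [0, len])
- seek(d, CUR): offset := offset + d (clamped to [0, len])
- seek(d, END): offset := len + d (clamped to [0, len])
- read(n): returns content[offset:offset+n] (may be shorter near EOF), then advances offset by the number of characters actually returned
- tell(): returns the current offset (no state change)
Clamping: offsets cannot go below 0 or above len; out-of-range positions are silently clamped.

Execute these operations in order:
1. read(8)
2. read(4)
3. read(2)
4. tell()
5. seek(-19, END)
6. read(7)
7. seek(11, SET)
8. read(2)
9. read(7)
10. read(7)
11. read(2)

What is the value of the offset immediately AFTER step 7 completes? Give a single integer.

Answer: 11

Derivation:
After 1 (read(8)): returned 'S1I1VVYD', offset=8
After 2 (read(4)): returned 'V6DR', offset=12
After 3 (read(2)): returned '6G', offset=14
After 4 (tell()): offset=14
After 5 (seek(-19, END)): offset=1
After 6 (read(7)): returned '1I1VVYD', offset=8
After 7 (seek(11, SET)): offset=11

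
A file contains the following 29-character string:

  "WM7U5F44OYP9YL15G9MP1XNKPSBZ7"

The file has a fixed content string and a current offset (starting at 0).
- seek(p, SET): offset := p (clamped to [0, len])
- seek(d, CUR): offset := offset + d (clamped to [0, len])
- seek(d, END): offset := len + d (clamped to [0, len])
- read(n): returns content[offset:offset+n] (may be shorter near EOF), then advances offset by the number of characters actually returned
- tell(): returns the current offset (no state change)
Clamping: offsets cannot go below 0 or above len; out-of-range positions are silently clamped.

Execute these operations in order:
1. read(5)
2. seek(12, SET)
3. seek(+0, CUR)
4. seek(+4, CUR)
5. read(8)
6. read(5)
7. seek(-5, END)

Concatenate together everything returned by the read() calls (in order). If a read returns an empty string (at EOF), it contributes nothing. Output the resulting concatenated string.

Answer: WM7U5G9MP1XNKPSBZ7

Derivation:
After 1 (read(5)): returned 'WM7U5', offset=5
After 2 (seek(12, SET)): offset=12
After 3 (seek(+0, CUR)): offset=12
After 4 (seek(+4, CUR)): offset=16
After 5 (read(8)): returned 'G9MP1XNK', offset=24
After 6 (read(5)): returned 'PSBZ7', offset=29
After 7 (seek(-5, END)): offset=24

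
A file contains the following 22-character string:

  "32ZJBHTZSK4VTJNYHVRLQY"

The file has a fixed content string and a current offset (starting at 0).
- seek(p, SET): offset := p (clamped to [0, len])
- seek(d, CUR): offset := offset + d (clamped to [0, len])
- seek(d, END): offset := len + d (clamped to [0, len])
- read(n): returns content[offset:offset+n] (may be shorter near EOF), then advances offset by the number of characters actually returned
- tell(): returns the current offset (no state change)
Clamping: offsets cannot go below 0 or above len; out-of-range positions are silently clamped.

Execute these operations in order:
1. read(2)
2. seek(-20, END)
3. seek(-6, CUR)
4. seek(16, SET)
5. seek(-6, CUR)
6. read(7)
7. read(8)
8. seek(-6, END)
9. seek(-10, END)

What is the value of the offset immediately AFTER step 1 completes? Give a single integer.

Answer: 2

Derivation:
After 1 (read(2)): returned '32', offset=2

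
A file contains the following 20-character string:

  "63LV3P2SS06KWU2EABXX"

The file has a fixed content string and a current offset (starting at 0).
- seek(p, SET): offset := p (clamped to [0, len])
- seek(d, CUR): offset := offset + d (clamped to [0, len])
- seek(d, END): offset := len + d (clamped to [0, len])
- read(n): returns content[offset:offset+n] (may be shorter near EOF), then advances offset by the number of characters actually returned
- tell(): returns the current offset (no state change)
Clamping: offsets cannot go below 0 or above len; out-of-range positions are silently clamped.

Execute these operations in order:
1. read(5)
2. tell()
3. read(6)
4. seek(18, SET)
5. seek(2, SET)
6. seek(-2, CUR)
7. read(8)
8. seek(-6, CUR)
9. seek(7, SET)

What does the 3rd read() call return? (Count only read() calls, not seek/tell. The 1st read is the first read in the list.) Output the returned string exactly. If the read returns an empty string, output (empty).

Answer: 63LV3P2S

Derivation:
After 1 (read(5)): returned '63LV3', offset=5
After 2 (tell()): offset=5
After 3 (read(6)): returned 'P2SS06', offset=11
After 4 (seek(18, SET)): offset=18
After 5 (seek(2, SET)): offset=2
After 6 (seek(-2, CUR)): offset=0
After 7 (read(8)): returned '63LV3P2S', offset=8
After 8 (seek(-6, CUR)): offset=2
After 9 (seek(7, SET)): offset=7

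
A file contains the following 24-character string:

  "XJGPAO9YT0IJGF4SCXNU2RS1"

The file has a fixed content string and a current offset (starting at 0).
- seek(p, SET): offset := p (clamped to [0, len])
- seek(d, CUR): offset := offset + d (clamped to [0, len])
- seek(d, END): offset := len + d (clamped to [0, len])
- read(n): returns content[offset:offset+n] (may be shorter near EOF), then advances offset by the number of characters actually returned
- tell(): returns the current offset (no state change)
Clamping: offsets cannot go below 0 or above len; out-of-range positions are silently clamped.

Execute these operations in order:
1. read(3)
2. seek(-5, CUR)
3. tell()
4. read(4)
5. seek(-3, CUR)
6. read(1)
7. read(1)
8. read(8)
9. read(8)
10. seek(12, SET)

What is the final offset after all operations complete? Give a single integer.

After 1 (read(3)): returned 'XJG', offset=3
After 2 (seek(-5, CUR)): offset=0
After 3 (tell()): offset=0
After 4 (read(4)): returned 'XJGP', offset=4
After 5 (seek(-3, CUR)): offset=1
After 6 (read(1)): returned 'J', offset=2
After 7 (read(1)): returned 'G', offset=3
After 8 (read(8)): returned 'PAO9YT0I', offset=11
After 9 (read(8)): returned 'JGF4SCXN', offset=19
After 10 (seek(12, SET)): offset=12

Answer: 12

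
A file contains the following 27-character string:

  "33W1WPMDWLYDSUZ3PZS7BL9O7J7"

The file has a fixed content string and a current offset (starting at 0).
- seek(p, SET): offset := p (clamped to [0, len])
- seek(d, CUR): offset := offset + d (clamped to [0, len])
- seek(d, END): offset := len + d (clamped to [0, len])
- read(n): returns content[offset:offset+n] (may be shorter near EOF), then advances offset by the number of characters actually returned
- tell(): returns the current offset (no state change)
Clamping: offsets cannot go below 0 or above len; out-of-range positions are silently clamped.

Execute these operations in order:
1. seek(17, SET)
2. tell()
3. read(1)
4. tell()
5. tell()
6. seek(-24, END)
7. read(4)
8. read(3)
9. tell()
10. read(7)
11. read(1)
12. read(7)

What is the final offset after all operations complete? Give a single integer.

After 1 (seek(17, SET)): offset=17
After 2 (tell()): offset=17
After 3 (read(1)): returned 'Z', offset=18
After 4 (tell()): offset=18
After 5 (tell()): offset=18
After 6 (seek(-24, END)): offset=3
After 7 (read(4)): returned '1WPM', offset=7
After 8 (read(3)): returned 'DWL', offset=10
After 9 (tell()): offset=10
After 10 (read(7)): returned 'YDSUZ3P', offset=17
After 11 (read(1)): returned 'Z', offset=18
After 12 (read(7)): returned 'S7BL9O7', offset=25

Answer: 25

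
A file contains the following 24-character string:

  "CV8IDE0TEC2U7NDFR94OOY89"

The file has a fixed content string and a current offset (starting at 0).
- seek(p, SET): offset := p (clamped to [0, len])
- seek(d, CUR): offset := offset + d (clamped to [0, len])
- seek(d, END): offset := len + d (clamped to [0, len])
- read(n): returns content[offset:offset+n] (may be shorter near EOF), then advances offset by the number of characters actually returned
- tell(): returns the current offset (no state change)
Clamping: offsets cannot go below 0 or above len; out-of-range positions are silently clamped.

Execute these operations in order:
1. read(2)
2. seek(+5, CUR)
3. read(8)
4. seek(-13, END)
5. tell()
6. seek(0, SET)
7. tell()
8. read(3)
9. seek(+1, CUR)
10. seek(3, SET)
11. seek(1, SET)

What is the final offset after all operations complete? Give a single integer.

After 1 (read(2)): returned 'CV', offset=2
After 2 (seek(+5, CUR)): offset=7
After 3 (read(8)): returned 'TEC2U7ND', offset=15
After 4 (seek(-13, END)): offset=11
After 5 (tell()): offset=11
After 6 (seek(0, SET)): offset=0
After 7 (tell()): offset=0
After 8 (read(3)): returned 'CV8', offset=3
After 9 (seek(+1, CUR)): offset=4
After 10 (seek(3, SET)): offset=3
After 11 (seek(1, SET)): offset=1

Answer: 1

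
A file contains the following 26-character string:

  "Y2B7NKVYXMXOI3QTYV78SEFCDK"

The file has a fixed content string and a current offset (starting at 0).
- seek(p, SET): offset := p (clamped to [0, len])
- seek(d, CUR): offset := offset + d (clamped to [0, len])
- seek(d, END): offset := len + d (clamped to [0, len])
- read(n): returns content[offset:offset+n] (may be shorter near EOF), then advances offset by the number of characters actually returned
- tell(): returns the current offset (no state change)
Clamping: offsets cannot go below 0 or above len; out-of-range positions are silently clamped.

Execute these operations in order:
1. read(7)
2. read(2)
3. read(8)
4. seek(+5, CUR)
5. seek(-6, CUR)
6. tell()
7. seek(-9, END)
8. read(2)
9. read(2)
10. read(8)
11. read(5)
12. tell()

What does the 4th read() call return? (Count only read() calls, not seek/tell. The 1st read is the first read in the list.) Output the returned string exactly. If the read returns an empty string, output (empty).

After 1 (read(7)): returned 'Y2B7NKV', offset=7
After 2 (read(2)): returned 'YX', offset=9
After 3 (read(8)): returned 'MXOI3QTY', offset=17
After 4 (seek(+5, CUR)): offset=22
After 5 (seek(-6, CUR)): offset=16
After 6 (tell()): offset=16
After 7 (seek(-9, END)): offset=17
After 8 (read(2)): returned 'V7', offset=19
After 9 (read(2)): returned '8S', offset=21
After 10 (read(8)): returned 'EFCDK', offset=26
After 11 (read(5)): returned '', offset=26
After 12 (tell()): offset=26

Answer: V7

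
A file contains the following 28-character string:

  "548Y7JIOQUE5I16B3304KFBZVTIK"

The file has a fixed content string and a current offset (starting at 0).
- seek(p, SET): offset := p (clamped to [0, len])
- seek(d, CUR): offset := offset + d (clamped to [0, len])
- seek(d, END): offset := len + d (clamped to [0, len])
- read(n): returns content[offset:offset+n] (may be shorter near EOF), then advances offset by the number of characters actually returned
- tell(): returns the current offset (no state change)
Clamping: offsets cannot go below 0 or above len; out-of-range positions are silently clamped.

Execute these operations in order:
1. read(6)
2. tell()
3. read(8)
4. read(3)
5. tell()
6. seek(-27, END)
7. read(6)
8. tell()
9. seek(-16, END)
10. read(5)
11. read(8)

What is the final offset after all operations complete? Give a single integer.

After 1 (read(6)): returned '548Y7J', offset=6
After 2 (tell()): offset=6
After 3 (read(8)): returned 'IOQUE5I1', offset=14
After 4 (read(3)): returned '6B3', offset=17
After 5 (tell()): offset=17
After 6 (seek(-27, END)): offset=1
After 7 (read(6)): returned '48Y7JI', offset=7
After 8 (tell()): offset=7
After 9 (seek(-16, END)): offset=12
After 10 (read(5)): returned 'I16B3', offset=17
After 11 (read(8)): returned '304KFBZV', offset=25

Answer: 25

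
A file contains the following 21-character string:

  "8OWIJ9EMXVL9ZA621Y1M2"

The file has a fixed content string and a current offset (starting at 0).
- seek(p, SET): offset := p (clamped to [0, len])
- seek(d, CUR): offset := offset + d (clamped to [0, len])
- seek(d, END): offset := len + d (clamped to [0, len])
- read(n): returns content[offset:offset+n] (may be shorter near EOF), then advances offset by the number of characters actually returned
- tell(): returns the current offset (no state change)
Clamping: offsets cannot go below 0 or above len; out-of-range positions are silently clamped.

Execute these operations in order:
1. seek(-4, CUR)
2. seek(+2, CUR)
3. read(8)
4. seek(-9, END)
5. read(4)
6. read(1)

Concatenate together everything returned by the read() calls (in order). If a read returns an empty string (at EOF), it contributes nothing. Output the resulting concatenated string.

After 1 (seek(-4, CUR)): offset=0
After 2 (seek(+2, CUR)): offset=2
After 3 (read(8)): returned 'WIJ9EMXV', offset=10
After 4 (seek(-9, END)): offset=12
After 5 (read(4)): returned 'ZA62', offset=16
After 6 (read(1)): returned '1', offset=17

Answer: WIJ9EMXVZA621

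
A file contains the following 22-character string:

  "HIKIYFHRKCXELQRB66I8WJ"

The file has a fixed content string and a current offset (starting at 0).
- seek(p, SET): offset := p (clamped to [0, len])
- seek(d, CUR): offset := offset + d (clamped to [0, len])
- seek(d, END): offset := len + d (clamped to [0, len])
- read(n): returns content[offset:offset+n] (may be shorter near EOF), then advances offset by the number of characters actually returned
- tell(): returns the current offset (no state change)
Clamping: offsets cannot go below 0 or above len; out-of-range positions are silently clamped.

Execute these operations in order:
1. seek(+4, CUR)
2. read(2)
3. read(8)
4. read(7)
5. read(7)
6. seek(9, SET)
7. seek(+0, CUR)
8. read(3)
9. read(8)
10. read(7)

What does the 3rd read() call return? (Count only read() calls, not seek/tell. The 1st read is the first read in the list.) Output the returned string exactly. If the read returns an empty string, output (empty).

Answer: RB66I8W

Derivation:
After 1 (seek(+4, CUR)): offset=4
After 2 (read(2)): returned 'YF', offset=6
After 3 (read(8)): returned 'HRKCXELQ', offset=14
After 4 (read(7)): returned 'RB66I8W', offset=21
After 5 (read(7)): returned 'J', offset=22
After 6 (seek(9, SET)): offset=9
After 7 (seek(+0, CUR)): offset=9
After 8 (read(3)): returned 'CXE', offset=12
After 9 (read(8)): returned 'LQRB66I8', offset=20
After 10 (read(7)): returned 'WJ', offset=22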